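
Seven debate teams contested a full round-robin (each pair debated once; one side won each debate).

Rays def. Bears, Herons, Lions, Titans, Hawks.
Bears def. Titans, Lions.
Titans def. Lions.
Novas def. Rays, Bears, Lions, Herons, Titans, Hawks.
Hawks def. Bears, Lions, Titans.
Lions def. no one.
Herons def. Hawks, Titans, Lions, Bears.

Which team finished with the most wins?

Win totals: Lions 0, Titans 1, Novas 6, Herons 4, Rays 5, Hawks 3, Bears 2.
Novas leads with 6 wins (next highest: 5).

Novas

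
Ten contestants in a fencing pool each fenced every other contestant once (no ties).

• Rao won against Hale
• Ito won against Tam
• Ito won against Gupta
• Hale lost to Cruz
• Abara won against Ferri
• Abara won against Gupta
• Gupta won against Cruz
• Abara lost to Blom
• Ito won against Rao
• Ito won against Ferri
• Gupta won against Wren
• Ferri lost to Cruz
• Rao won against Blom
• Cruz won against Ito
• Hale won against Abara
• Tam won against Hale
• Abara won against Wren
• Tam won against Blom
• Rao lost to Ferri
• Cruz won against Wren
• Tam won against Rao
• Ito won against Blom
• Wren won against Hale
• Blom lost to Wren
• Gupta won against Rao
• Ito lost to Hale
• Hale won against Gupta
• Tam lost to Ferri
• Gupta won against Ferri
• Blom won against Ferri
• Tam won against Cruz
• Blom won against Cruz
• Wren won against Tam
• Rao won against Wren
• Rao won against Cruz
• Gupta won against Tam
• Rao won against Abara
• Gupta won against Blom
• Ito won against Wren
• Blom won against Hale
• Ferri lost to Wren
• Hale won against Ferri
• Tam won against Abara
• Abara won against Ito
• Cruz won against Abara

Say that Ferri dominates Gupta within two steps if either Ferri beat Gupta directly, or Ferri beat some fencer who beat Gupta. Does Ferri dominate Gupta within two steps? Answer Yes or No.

Ferri did not beat Gupta directly.
Ferri beat Tam, Rao, but each of them lost to Gupta. No two-step path.

No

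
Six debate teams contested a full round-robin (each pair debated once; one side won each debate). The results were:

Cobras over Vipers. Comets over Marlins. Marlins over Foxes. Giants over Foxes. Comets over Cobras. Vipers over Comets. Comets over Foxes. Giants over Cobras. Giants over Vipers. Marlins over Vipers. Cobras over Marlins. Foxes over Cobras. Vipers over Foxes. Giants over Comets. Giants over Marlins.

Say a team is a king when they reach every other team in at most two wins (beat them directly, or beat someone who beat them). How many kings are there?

1

Marlins cannot reach Giants in two steps.
Vipers cannot reach Giants in two steps.
Cobras cannot reach Giants in two steps.
Giants reaches everyone (king).
Foxes cannot reach Giants, Comets in two steps.
Comets cannot reach Giants in two steps.
Kings: Giants — 1.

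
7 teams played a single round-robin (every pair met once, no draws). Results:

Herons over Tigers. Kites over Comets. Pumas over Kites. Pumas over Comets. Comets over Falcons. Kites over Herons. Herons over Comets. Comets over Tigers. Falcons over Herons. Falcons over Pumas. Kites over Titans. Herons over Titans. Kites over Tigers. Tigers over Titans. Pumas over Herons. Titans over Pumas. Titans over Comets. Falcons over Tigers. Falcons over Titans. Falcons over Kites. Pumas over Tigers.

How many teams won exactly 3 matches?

Win totals: Pumas 4, Titans 2, Kites 4, Falcons 5, Herons 3, Comets 2, Tigers 1.
Exactly 3: Herons — 1 team.

1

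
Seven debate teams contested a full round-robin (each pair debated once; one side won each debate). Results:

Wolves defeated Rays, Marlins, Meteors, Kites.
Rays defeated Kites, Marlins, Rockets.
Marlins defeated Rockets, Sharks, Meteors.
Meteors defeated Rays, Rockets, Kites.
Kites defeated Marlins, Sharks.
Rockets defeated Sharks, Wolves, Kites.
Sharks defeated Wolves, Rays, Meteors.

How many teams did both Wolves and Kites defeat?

Wolves beat: Marlins, Kites, Rays, Meteors.
Kites beat: Marlins, Sharks.
Both beat: Marlins — 1.

1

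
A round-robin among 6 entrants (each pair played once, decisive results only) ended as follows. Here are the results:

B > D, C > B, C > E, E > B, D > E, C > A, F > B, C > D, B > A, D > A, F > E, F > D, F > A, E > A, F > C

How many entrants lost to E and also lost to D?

1

E beat: A, B.
D beat: A, E.
Both beat: A — 1.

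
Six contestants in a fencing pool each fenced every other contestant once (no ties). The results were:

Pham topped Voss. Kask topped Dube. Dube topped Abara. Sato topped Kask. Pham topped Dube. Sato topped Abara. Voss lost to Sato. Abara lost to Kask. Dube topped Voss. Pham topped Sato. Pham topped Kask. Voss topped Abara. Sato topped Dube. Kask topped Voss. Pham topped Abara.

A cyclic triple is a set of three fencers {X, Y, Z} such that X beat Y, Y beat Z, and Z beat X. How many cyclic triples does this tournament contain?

Of the C(6,3) = 20 triples, the cyclic ones are: none.
That is 0.

0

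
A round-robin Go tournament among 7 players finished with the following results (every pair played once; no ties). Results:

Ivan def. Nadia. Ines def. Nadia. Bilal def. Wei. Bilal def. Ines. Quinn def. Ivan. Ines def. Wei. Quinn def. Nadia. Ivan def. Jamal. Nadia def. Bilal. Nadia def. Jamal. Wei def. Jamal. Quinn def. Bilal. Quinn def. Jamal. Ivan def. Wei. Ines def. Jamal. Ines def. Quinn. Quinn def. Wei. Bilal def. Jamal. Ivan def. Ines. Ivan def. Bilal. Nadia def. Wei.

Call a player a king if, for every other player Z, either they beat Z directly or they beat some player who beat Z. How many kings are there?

3

Ines reaches everyone (king).
Quinn reaches everyone (king).
Wei cannot reach Ines, Quinn, Ivan, Bilal, Nadia in two steps.
Ivan reaches everyone (king).
Jamal cannot reach Ines, Quinn, Wei, Ivan, Bilal, Nadia in two steps.
Bilal cannot reach Ivan in two steps.
Nadia cannot reach Quinn, Ivan in two steps.
Kings: Ines, Quinn, Ivan — 3.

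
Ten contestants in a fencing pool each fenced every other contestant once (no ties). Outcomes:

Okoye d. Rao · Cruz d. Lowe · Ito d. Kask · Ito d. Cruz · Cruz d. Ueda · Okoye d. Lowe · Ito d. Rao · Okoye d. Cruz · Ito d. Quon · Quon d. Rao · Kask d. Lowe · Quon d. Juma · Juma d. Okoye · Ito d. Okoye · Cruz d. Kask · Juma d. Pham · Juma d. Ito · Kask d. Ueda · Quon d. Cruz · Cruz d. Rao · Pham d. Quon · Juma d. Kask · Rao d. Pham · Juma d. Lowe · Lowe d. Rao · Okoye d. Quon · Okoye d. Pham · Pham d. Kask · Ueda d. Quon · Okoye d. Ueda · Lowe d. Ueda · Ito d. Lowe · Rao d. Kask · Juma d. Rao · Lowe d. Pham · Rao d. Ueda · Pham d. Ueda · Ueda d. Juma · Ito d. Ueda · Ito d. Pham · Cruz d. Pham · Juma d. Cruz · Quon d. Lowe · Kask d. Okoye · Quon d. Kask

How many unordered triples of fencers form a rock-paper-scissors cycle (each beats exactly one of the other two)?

23

Win totals: Kask 3, Lowe 3, Quon 5, Pham 3, Cruz 5, Okoye 6, Rao 3, Juma 7, Ito 8, Ueda 2.
A fencer with w wins dominates both others in C(w,2) triples; summing gives 3 + 3 + 10 + 3 + 10 + 15 + 3 + 21 + 28 + 1 = 97 transitive triples.
Total triples C(10,3) = 120, so cyclic triples = 120 − 97 = 23.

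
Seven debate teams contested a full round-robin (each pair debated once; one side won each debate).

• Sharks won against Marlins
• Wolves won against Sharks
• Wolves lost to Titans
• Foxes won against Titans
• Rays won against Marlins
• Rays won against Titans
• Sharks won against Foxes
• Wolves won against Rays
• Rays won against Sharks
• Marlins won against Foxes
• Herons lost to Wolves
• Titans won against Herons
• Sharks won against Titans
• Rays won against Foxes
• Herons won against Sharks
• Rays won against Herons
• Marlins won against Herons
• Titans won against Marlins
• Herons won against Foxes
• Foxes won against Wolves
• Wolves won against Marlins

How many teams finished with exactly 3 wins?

Win totals: Sharks 3, Marlins 2, Herons 2, Foxes 2, Wolves 4, Titans 3, Rays 5.
Exactly 3: Sharks, Titans — 2 teams.

2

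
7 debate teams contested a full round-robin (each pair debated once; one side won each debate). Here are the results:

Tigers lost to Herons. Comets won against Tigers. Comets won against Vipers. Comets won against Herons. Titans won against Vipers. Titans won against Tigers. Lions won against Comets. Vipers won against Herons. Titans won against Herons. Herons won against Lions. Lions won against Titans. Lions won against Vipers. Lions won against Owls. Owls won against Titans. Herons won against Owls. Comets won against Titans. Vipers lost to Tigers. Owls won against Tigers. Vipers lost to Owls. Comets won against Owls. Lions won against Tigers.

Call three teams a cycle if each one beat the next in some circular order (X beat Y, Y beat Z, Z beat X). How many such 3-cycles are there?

Win totals: Tigers 1, Titans 3, Lions 5, Comets 5, Vipers 1, Herons 3, Owls 3.
A team with w wins dominates both others in C(w,2) triples; summing gives 0 + 3 + 10 + 10 + 0 + 3 + 3 = 29 transitive triples.
Total triples C(7,3) = 35, so cyclic triples = 35 − 29 = 6.

6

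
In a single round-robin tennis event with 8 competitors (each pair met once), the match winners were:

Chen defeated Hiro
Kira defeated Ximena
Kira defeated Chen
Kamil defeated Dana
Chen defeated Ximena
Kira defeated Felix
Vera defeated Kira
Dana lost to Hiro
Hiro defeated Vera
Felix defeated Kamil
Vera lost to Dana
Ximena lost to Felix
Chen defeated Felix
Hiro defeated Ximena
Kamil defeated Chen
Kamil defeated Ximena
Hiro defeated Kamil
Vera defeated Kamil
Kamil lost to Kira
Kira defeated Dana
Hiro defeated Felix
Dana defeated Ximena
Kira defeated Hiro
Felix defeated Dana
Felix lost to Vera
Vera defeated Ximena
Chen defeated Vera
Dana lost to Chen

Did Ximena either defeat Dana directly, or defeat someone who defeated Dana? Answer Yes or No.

No

Ximena did not beat Dana directly.
Ximena beat no one, so there is no intermediate competitor.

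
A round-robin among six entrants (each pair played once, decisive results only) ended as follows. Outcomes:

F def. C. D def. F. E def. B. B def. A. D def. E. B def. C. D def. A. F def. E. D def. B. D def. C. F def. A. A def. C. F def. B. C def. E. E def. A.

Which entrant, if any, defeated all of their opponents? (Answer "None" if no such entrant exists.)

D has 5 wins out of 5 opponents — a perfect record.

D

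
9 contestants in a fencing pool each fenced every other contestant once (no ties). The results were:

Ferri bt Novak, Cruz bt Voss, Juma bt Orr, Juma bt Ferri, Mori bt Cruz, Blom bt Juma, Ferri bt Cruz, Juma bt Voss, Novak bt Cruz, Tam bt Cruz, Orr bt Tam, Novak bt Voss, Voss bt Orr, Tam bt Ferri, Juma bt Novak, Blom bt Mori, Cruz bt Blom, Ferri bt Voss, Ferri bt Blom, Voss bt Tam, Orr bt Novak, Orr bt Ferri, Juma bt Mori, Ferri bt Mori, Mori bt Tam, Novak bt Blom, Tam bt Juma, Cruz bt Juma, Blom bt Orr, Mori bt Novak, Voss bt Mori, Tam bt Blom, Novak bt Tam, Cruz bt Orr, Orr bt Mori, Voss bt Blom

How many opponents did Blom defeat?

3

Blom's results: beat Juma, Orr, Mori; lost to Cruz, Ferri, Tam, Novak, Voss.
That is 3 wins.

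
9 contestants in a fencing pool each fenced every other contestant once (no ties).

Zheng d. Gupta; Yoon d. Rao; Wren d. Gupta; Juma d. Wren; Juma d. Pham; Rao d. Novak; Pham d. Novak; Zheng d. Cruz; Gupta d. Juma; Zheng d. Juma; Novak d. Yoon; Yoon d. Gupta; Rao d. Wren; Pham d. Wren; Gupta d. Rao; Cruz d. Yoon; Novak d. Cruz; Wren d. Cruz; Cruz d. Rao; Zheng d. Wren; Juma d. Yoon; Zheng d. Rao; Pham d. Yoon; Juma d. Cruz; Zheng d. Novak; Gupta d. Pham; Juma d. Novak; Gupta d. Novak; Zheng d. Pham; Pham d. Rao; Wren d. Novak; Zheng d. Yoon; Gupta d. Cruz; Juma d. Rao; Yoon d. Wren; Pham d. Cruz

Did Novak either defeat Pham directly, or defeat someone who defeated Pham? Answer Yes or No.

No

Novak did not beat Pham directly.
Novak beat Yoon, Cruz, but each of them lost to Pham. No two-step path.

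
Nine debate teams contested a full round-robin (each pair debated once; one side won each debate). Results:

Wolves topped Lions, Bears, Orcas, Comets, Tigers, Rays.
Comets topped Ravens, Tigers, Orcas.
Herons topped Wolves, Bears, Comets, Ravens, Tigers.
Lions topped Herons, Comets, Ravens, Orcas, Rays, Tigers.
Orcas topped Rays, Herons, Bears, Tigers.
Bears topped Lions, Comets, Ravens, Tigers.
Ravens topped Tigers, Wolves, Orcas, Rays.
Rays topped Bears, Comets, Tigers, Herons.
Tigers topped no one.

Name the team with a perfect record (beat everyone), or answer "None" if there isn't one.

Highest win total is Wolves with 6 (out of 8 possible).
Wolves lost to Ravens, Herons, so no team went undefeated.

None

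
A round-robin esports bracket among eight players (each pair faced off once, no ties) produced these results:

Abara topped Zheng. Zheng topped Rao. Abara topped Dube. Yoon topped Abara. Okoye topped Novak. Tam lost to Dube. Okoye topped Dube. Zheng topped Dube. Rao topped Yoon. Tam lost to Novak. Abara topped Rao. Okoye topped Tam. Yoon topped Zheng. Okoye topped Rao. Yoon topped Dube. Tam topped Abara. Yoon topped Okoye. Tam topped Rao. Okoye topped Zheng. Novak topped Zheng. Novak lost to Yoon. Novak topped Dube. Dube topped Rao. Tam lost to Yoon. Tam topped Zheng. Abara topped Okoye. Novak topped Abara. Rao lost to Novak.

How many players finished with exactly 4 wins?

1

Win totals: Novak 5, Zheng 2, Dube 2, Abara 4, Yoon 6, Tam 3, Okoye 5, Rao 1.
Exactly 4: Abara — 1 player.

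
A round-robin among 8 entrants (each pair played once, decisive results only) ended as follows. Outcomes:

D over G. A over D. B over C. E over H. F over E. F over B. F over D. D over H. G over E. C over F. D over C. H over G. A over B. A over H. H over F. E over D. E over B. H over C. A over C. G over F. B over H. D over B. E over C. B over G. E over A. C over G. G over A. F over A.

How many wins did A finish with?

4

A's results: beat B, C, D, H; lost to E, F, G.
That is 4 wins.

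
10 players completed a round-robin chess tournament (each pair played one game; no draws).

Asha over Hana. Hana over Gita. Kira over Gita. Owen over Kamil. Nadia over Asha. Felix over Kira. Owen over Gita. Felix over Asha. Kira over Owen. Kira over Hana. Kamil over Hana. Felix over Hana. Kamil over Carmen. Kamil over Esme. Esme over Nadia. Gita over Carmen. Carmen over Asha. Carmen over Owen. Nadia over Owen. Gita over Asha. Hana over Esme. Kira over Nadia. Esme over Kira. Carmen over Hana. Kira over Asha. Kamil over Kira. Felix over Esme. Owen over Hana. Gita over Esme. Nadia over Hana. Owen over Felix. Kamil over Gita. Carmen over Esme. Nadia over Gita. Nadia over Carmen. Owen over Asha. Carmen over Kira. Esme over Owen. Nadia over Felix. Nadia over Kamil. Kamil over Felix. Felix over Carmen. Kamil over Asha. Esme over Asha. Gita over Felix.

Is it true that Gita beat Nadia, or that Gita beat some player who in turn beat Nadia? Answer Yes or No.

Yes

Gita did not beat Nadia directly.
Gita beat Esme, Felix, Asha, Carmen. Of those, Esme beat Nadia.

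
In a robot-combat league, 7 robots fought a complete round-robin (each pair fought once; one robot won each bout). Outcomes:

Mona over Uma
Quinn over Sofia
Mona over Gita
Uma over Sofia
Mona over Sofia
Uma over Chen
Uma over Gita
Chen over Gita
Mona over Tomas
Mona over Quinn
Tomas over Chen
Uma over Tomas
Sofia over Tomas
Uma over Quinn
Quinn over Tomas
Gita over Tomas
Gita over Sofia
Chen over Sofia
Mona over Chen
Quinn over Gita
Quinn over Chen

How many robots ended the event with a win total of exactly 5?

1

Win totals: Gita 2, Sofia 1, Quinn 4, Uma 5, Chen 2, Tomas 1, Mona 6.
Exactly 5: Uma — 1 robot.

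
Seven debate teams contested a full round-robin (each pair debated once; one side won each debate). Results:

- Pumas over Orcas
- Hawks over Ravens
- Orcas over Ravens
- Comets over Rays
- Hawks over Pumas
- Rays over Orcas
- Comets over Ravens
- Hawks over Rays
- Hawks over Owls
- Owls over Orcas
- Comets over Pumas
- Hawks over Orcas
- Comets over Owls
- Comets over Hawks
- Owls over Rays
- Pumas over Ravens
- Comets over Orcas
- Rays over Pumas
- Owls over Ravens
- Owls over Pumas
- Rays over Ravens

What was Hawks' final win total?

5

Hawks' results: beat Pumas, Ravens, Owls, Orcas, Rays; lost to Comets.
That is 5 wins.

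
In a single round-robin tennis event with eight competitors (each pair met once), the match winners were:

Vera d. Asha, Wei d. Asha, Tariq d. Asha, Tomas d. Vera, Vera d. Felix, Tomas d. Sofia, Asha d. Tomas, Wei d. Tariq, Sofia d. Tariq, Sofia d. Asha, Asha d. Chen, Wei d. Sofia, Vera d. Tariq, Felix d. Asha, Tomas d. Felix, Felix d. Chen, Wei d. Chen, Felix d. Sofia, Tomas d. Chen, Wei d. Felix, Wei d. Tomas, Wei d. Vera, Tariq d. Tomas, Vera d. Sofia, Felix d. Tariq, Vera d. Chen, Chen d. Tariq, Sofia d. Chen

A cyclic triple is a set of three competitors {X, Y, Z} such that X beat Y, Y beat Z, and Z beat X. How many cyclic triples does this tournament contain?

8

Win totals: Sofia 3, Tomas 4, Felix 4, Asha 2, Chen 1, Wei 7, Tariq 2, Vera 5.
A competitor with w wins dominates both others in C(w,2) triples; summing gives 3 + 6 + 6 + 1 + 0 + 21 + 1 + 10 = 48 transitive triples.
Total triples C(8,3) = 56, so cyclic triples = 56 − 48 = 8.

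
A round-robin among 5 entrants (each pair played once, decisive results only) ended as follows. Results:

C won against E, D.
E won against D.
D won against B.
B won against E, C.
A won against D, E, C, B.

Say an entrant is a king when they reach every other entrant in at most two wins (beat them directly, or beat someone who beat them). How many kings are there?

1

A reaches everyone (king).
B cannot reach A in two steps.
C cannot reach A in two steps.
D cannot reach A in two steps.
E cannot reach A, C in two steps.
Kings: A — 1.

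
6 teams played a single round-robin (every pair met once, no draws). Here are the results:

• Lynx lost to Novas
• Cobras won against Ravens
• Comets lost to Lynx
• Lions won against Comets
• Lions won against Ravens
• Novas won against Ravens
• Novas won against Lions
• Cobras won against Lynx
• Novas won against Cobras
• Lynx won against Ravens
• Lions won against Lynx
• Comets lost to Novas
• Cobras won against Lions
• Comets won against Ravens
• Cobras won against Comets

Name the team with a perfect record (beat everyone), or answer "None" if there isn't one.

Novas has 5 wins out of 5 opponents — a perfect record.

Novas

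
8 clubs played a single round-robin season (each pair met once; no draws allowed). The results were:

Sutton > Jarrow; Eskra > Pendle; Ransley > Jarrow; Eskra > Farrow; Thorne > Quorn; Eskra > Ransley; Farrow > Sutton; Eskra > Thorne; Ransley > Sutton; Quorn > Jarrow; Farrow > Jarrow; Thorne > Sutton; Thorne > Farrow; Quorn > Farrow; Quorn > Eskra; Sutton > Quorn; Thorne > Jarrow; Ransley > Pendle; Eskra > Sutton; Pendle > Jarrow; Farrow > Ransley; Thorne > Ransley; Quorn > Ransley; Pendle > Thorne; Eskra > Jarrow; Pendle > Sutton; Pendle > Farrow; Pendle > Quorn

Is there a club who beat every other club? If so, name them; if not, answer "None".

None

Highest win total is Eskra with 6 (out of 7 possible).
Eskra lost to Quorn, so no club went undefeated.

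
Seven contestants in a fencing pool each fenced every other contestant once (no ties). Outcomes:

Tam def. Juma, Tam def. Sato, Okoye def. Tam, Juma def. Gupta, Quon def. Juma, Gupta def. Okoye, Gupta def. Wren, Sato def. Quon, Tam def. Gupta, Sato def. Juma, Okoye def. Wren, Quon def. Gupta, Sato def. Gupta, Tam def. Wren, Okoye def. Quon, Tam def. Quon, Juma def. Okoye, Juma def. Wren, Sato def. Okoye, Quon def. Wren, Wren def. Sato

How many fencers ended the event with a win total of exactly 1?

1

Win totals: Tam 5, Wren 1, Okoye 3, Juma 3, Gupta 2, Sato 4, Quon 3.
Exactly 1: Wren — 1 fencer.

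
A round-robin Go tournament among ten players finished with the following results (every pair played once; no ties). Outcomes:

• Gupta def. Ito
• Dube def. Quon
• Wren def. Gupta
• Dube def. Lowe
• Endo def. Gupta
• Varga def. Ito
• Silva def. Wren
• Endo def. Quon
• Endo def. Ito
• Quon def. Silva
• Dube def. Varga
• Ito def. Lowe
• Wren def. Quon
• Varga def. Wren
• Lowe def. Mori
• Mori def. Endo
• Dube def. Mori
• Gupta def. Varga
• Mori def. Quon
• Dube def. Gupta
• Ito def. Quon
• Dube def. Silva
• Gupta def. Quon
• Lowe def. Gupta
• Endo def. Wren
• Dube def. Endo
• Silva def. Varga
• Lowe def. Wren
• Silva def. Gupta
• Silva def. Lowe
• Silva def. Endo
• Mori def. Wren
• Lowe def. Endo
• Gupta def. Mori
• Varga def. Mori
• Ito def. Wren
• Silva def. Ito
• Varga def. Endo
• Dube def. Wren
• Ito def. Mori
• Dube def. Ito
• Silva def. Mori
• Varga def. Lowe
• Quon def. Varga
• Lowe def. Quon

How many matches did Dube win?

Dube's results: beat Wren, Mori, Endo, Silva, Gupta, Lowe, Quon, Varga, Ito; lost to no one.
That is 9 wins.

9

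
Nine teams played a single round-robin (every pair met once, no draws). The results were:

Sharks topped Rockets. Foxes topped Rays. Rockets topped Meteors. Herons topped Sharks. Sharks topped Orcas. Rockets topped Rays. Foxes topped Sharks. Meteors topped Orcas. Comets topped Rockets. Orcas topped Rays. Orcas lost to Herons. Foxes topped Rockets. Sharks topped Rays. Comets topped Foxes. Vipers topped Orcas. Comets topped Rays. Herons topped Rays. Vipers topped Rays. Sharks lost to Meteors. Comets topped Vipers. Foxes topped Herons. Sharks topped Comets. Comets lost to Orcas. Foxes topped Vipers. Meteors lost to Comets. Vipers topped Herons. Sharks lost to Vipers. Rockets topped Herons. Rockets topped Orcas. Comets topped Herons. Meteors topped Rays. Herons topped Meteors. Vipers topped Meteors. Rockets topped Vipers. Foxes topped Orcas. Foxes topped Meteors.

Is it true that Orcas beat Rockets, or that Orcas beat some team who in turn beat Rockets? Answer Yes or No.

Yes

Orcas did not beat Rockets directly.
Orcas beat Rays, Comets. Of those, Comets beat Rockets.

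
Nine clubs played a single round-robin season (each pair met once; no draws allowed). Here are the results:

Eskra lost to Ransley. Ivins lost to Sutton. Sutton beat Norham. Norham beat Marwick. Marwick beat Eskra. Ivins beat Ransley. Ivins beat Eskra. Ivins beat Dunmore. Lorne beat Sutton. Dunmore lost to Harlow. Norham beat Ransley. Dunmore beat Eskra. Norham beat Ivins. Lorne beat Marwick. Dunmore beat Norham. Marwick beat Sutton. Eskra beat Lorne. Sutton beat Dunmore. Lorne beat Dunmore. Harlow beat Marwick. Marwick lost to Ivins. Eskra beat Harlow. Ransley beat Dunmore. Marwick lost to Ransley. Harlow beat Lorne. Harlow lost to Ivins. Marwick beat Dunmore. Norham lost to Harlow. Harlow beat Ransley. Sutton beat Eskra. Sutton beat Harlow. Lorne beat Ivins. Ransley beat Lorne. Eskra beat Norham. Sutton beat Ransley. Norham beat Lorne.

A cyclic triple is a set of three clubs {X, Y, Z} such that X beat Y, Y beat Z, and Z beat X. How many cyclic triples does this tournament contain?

Win totals: Harlow 5, Lorne 4, Eskra 3, Marwick 3, Dunmore 2, Norham 4, Sutton 6, Ransley 4, Ivins 5.
A club with w wins dominates both others in C(w,2) triples; summing gives 10 + 6 + 3 + 3 + 1 + 6 + 15 + 6 + 10 = 60 transitive triples.
Total triples C(9,3) = 84, so cyclic triples = 84 − 60 = 24.

24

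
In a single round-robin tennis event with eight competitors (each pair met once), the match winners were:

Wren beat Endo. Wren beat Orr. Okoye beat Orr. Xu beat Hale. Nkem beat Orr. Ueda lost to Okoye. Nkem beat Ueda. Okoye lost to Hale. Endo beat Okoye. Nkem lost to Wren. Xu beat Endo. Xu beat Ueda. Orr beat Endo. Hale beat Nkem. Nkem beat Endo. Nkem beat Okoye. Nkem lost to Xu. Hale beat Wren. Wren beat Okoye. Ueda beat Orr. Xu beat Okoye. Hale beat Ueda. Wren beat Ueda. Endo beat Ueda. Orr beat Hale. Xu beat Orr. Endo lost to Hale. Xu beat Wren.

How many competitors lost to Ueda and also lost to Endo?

0

Ueda beat: Orr.
Endo beat: Okoye, Ueda.
No one was beaten by both.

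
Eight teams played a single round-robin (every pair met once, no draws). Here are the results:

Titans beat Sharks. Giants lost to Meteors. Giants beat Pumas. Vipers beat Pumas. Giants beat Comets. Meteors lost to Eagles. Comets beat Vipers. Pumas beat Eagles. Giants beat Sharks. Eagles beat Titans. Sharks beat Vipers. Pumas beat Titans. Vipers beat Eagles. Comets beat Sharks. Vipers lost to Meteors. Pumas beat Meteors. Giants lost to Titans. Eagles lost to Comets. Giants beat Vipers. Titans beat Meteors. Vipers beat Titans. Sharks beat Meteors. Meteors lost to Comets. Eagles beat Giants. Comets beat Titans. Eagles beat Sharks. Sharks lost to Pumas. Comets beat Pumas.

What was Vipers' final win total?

Vipers' results: beat Titans, Eagles, Pumas; lost to Sharks, Comets, Giants, Meteors.
That is 3 wins.

3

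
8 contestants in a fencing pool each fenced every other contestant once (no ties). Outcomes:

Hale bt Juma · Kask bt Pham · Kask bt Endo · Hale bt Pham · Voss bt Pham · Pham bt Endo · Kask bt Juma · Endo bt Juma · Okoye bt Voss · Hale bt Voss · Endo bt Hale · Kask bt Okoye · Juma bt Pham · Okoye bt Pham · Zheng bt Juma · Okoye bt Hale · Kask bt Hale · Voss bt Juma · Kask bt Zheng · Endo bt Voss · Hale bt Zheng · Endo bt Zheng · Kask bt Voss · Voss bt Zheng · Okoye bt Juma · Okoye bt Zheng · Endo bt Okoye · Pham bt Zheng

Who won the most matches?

Win totals: Voss 3, Juma 1, Okoye 5, Kask 7, Hale 4, Endo 5, Zheng 1, Pham 2.
Kask leads with 7 wins (next highest: 5).

Kask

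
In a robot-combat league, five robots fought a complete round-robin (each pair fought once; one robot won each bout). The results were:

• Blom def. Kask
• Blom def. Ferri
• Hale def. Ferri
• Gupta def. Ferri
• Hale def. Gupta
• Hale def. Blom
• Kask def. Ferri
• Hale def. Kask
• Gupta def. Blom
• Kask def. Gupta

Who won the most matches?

Win totals: Kask 2, Hale 4, Blom 2, Gupta 2, Ferri 0.
Hale leads with 4 wins (next highest: 2).

Hale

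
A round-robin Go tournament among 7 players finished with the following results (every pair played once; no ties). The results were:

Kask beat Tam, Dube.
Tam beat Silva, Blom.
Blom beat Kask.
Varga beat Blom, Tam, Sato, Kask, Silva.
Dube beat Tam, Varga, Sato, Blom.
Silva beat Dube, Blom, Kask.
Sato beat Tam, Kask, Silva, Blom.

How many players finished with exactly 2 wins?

Win totals: Varga 5, Sato 4, Silva 3, Blom 1, Tam 2, Kask 2, Dube 4.
Exactly 2: Tam, Kask — 2 players.

2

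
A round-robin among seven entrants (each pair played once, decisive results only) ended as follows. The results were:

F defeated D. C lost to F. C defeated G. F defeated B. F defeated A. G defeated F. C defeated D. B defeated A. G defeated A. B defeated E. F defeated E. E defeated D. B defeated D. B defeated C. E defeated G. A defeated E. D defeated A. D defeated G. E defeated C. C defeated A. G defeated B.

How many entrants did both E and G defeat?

E beat: C, D, G.
G beat: A, B, F.
No one was beaten by both.

0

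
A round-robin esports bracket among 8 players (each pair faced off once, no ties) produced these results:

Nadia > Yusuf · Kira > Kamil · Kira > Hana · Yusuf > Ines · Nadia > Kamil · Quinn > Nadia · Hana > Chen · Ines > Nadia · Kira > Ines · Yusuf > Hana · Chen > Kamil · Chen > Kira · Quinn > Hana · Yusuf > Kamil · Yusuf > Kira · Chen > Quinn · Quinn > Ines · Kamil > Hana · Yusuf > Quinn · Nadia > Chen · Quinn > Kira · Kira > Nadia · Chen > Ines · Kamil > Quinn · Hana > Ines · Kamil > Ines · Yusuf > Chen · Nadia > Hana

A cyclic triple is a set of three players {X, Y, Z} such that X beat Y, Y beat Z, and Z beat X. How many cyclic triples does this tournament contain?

Win totals: Chen 4, Hana 2, Quinn 4, Kamil 3, Nadia 4, Ines 1, Yusuf 6, Kira 4.
A player with w wins dominates both others in C(w,2) triples; summing gives 6 + 1 + 6 + 3 + 6 + 0 + 15 + 6 = 43 transitive triples.
Total triples C(8,3) = 56, so cyclic triples = 56 − 43 = 13.

13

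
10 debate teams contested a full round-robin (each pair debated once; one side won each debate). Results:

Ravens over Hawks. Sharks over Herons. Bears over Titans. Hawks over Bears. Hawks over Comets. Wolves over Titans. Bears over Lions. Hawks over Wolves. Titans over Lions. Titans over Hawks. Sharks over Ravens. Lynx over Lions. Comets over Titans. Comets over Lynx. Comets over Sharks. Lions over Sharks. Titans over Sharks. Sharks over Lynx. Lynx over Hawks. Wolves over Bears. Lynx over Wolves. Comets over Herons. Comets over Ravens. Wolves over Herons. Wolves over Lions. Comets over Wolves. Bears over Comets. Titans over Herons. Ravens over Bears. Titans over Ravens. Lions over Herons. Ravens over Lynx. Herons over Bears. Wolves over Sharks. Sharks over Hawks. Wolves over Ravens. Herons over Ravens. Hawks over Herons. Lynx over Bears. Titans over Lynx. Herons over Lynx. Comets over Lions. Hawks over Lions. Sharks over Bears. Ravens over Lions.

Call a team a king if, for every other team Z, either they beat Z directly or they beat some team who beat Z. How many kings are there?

8

Herons cannot reach Sharks in two steps.
Wolves reaches everyone (king).
Hawks reaches everyone (king).
Lions cannot reach Wolves, Titans, Comets in two steps.
Bears reaches everyone (king).
Ravens reaches everyone (king).
Lynx reaches everyone (king).
Titans reaches everyone (king).
Sharks reaches everyone (king).
Comets reaches everyone (king).
Kings: Wolves, Hawks, Bears, Ravens, Lynx, Titans, Sharks, Comets — 8.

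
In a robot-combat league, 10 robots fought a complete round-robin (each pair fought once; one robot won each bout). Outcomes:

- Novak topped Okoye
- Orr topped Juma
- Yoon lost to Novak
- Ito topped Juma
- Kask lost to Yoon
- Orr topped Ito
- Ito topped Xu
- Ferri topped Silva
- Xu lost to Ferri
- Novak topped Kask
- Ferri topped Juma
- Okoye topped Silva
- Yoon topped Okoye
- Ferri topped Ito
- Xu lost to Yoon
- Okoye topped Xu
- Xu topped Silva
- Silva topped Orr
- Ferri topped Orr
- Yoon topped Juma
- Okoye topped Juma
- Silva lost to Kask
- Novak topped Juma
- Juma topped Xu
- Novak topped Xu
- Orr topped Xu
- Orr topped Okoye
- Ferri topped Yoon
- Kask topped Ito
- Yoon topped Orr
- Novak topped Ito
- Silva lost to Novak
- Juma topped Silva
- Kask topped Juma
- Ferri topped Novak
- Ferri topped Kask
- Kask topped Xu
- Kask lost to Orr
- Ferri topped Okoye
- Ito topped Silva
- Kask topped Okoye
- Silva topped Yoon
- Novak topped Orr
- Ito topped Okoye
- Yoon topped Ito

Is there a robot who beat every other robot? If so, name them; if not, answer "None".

Ferri has 9 wins out of 9 opponents — a perfect record.

Ferri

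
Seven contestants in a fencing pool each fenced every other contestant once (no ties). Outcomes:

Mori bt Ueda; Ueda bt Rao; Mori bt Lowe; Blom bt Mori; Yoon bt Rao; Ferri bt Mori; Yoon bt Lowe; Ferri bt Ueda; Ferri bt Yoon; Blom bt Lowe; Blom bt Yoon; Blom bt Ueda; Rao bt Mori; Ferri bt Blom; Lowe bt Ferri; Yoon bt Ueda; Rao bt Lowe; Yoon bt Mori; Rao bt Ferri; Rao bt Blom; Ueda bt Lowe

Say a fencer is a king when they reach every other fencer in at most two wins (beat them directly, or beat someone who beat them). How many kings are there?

Mori cannot reach Yoon, Blom in two steps.
Yoon reaches everyone (king).
Blom reaches everyone (king).
Ueda cannot reach Yoon in two steps.
Rao reaches everyone (king).
Lowe cannot reach Rao in two steps.
Ferri reaches everyone (king).
Kings: Yoon, Blom, Rao, Ferri — 4.

4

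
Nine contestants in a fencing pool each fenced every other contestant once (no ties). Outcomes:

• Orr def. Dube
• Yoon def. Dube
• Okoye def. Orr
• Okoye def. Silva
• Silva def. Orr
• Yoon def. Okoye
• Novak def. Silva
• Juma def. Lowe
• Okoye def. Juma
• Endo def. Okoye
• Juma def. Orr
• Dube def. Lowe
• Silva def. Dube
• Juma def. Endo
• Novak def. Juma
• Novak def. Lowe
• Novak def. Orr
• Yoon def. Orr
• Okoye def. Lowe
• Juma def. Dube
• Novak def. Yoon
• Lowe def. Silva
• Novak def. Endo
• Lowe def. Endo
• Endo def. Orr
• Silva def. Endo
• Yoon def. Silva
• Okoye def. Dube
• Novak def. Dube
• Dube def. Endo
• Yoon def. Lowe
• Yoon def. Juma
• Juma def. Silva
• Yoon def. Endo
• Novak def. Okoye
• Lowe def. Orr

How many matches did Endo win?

Endo's results: beat Orr, Okoye; lost to Dube, Yoon, Novak, Silva, Lowe, Juma.
That is 2 wins.

2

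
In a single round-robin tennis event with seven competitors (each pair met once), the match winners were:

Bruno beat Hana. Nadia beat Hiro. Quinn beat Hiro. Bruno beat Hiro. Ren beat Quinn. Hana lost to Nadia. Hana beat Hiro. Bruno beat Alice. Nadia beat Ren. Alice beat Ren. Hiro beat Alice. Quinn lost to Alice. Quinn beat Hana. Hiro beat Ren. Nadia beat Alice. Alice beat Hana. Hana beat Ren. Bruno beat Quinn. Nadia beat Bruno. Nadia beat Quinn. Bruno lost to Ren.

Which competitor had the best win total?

Win totals: Hiro 2, Bruno 4, Hana 2, Ren 2, Quinn 2, Nadia 6, Alice 3.
Nadia leads with 6 wins (next highest: 4).

Nadia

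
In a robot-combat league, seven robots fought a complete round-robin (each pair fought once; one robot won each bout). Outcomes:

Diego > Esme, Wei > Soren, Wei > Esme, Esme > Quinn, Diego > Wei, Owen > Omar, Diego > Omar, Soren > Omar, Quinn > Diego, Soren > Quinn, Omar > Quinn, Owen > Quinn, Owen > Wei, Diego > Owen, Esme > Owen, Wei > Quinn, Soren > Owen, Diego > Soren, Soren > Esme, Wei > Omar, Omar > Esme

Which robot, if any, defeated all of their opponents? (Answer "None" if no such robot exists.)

Highest win total is Diego with 5 (out of 6 possible).
Diego lost to Quinn, so no robot went undefeated.

None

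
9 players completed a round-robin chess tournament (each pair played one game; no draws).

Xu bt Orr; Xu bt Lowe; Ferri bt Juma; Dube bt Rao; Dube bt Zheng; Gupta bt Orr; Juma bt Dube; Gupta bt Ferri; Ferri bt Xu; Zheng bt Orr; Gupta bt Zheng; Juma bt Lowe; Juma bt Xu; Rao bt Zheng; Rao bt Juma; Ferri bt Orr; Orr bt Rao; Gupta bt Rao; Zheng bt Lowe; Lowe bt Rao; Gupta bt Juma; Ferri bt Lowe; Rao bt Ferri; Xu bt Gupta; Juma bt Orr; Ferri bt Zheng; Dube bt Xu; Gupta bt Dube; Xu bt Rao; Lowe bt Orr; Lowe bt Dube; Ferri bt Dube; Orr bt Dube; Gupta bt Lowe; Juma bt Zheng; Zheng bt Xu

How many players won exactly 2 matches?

Win totals: Orr 2, Gupta 7, Juma 5, Ferri 6, Dube 3, Lowe 3, Xu 4, Rao 3, Zheng 3.
Exactly 2: Orr — 1 player.

1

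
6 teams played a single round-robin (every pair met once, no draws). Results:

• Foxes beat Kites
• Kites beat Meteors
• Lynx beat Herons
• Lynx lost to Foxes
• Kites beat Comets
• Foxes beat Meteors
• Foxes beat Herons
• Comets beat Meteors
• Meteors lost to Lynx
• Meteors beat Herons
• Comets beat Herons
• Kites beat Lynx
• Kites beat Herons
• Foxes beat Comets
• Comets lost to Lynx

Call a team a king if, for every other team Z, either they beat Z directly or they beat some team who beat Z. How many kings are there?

1

Lynx cannot reach Foxes, Kites in two steps.
Comets cannot reach Lynx, Foxes, Kites in two steps.
Foxes reaches everyone (king).
Kites cannot reach Foxes in two steps.
Herons cannot reach Lynx, Comets, Foxes, Kites, Meteors in two steps.
Meteors cannot reach Lynx, Comets, Foxes, Kites in two steps.
Kings: Foxes — 1.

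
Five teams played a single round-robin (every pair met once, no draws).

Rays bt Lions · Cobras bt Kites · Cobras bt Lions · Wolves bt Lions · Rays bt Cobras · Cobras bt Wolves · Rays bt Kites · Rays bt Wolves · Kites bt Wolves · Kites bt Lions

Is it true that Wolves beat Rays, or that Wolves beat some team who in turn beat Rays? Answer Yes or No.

Wolves did not beat Rays directly.
Wolves beat Lions, but each of them lost to Rays. No two-step path.

No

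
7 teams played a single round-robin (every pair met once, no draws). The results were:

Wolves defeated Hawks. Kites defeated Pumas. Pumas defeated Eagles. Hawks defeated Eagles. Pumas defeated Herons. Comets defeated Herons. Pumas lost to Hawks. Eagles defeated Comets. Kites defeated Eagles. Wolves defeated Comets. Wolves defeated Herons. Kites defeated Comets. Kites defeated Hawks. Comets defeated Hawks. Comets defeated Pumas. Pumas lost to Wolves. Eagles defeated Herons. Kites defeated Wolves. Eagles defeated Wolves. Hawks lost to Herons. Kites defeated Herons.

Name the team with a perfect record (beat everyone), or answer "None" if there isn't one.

Kites

Kites has 6 wins out of 6 opponents — a perfect record.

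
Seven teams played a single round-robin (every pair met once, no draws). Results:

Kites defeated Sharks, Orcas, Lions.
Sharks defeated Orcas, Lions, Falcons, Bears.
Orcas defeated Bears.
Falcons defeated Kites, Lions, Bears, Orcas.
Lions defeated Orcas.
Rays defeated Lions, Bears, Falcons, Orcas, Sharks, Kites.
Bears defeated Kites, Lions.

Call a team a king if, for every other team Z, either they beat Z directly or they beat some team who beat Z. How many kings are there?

1

Falcons cannot reach Rays in two steps.
Orcas cannot reach Falcons, Sharks, Rays in two steps.
Lions cannot reach Falcons, Sharks, Kites, Rays in two steps.
Sharks cannot reach Rays in two steps.
Bears cannot reach Falcons, Rays in two steps.
Kites cannot reach Rays in two steps.
Rays reaches everyone (king).
Kings: Rays — 1.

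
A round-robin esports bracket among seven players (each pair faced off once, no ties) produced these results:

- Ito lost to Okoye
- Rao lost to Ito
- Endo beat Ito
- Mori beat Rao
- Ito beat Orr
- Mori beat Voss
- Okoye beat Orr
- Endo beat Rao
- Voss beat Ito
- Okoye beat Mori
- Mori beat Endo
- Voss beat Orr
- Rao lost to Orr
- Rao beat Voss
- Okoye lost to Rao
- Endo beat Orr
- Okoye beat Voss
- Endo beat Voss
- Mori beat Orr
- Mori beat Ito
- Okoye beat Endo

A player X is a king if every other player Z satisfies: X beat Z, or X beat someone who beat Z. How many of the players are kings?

Okoye reaches everyone (king).
Orr cannot reach Ito, Endo, Mori in two steps.
Rao reaches everyone (king).
Ito cannot reach Endo, Mori in two steps.
Voss cannot reach Okoye, Endo, Mori in two steps.
Endo cannot reach Mori in two steps.
Mori reaches everyone (king).
Kings: Okoye, Rao, Mori — 3.

3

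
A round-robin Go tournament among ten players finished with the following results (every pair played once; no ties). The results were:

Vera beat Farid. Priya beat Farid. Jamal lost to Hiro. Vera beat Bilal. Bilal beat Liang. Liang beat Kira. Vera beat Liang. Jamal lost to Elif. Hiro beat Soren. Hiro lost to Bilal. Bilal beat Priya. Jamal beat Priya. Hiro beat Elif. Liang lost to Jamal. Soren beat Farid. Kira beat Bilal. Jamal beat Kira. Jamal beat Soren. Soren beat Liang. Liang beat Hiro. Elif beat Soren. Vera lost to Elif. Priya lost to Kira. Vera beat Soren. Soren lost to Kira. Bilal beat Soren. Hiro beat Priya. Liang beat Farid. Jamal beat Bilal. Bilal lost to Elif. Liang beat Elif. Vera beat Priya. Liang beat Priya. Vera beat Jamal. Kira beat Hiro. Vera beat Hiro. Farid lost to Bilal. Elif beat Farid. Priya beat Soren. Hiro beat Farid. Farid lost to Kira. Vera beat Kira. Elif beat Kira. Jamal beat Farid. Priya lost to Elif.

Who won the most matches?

Vera

Win totals: Priya 2, Hiro 5, Elif 7, Jamal 6, Bilal 5, Soren 2, Kira 5, Farid 0, Liang 5, Vera 8.
Vera leads with 8 wins (next highest: 7).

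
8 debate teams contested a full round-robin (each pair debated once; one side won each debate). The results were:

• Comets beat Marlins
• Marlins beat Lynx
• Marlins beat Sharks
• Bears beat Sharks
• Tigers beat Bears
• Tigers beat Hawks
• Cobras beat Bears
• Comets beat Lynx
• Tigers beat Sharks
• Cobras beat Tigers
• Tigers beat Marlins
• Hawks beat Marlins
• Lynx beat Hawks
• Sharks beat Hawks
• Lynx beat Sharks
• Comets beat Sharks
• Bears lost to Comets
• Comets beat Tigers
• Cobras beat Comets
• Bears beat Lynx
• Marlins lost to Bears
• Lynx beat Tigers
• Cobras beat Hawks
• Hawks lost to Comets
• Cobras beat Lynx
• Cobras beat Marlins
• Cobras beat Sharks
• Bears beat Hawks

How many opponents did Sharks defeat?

Sharks' results: beat Hawks; lost to Cobras, Lynx, Comets, Bears, Tigers, Marlins.
That is 1 win.

1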